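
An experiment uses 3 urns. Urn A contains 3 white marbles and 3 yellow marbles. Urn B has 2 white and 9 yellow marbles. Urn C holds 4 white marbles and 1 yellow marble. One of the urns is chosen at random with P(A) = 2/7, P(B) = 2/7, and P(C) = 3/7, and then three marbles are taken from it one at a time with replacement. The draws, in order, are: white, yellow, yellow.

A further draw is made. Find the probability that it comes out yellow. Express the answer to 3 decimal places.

0.583

Under each hypothesis, the probability of the observed sequence is: P(data | urn A) = (3/6)(3/6)(3/6) = 0.125; P(data | urn B) = (2/11)(9/11)(9/11) = 0.12171; P(data | urn C) = (4/5)(1/5)(1/5) = 0.032.
The prior-weighted likelihoods are 2/7 · 0.125 = 0.035714, 2/7 · 0.12171 = 0.034775, 3/7 · 0.032 = 0.013714; summing to 0.084204.
Dividing through by the total gives posterior P(urn A | data) = 0.42414, P(urn B | data) = 0.41299, P(urn C | data) = 0.16287.
Averaging over the posterior, P(yellow next | data) = (1/2)(0.42414) + (9/11)(0.41299) + (1/5)(0.16287) = 0.58254.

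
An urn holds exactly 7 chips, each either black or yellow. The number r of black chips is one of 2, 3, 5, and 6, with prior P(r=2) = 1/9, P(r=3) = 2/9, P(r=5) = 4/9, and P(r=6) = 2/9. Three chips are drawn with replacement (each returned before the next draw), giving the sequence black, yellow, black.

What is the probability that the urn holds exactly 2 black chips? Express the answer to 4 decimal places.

0.0549

The likelihood of the observed sequence under each hypothesis: P(data | r = 2) = (2/7)(5/7)(2/7) = 0.058309; P(data | r = 3) = (3/7)(4/7)(3/7) = 0.10496; P(data | r = 5) = (5/7)(2/7)(5/7) = 0.14577; P(data | r = 6) = (6/7)(1/7)(6/7) = 0.10496.
Multiplying each by its prior: 1/9 · 0.058309 = 0.0064788, 2/9 · 0.10496 = 0.023324, 4/9 · 0.14577 = 0.064788, 2/9 · 0.10496 = 0.023324; with total 0.11791.
By Bayes' rule, P(r = 2 | data) = (0.0064788) / (0.11791) = 0.054945.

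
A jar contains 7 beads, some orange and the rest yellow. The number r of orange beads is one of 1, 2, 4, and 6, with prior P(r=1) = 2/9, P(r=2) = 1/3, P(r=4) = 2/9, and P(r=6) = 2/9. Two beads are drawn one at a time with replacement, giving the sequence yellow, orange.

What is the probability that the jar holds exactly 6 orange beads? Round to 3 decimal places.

For each hypothesis, P(data | H) works out to: P(data | r = 1) = (6/7)(1/7) = 6/49; P(data | r = 2) = (5/7)(2/7) = 10/49; P(data | r = 4) = (3/7)(4/7) = 12/49; P(data | r = 6) = (1/7)(6/7) = 6/49.
Multiplying each by its prior: 2/9 · 6/49 = 4/147, 1/3 · 10/49 = 10/147, 2/9 · 12/49 = 8/147, 2/9 · 6/49 = 4/147; with total 26/147.
Therefore the posterior P(r = 6 | data) = (4/147) / (26/147) = 2/13.

0.154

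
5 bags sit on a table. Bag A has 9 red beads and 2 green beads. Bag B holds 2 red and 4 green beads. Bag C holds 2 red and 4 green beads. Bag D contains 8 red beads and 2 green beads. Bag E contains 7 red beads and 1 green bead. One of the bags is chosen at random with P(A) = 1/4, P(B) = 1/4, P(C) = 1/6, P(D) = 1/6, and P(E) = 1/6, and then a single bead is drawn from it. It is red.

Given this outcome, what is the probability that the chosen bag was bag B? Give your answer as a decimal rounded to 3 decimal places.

The likelihood of this draw under each hypothesis: P(data | bag A) = (9/11) = 0.81818; P(data | bag B) = (2/6) = 0.33333; P(data | bag C) = (2/6) = 0.33333; P(data | bag D) = (8/10) = 0.8; P(data | bag E) = (7/8) = 0.875.
The prior-weighted likelihoods are 1/4 · 0.81818 = 0.20455, 1/4 · 0.33333 = 0.083333, 1/6 · 0.33333 = 0.055556, 1/6 · 0.8 = 0.13333, 1/6 · 0.875 = 0.14583; summing to 0.6226.
Hence P(bag B | data) = (0.083333) / (0.6226) = 0.13385.

0.134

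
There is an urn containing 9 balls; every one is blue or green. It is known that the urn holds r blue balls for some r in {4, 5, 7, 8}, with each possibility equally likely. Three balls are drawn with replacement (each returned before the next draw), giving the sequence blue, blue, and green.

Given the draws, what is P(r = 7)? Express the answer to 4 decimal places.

Compute the likelihood of the observed sequence for each case: P(data | r = 4) = (4/9)(4/9)(5/9) = 0.10974; P(data | r = 5) = (5/9)(5/9)(4/9) = 0.13717; P(data | r = 7) = (7/9)(7/9)(2/9) = 0.13443; P(data | r = 8) = (8/9)(8/9)(1/9) = 0.087791.
Multiplying each by its prior: 1/4 · 0.10974 = 0.027435, 1/4 · 0.13717 = 0.034294, 1/4 · 0.13443 = 0.033608, 1/4 · 0.087791 = 0.021948; with total 0.11728.
By Bayes' rule, P(r = 7 | data) = (0.033608) / (0.11728) = 0.28655.

0.2865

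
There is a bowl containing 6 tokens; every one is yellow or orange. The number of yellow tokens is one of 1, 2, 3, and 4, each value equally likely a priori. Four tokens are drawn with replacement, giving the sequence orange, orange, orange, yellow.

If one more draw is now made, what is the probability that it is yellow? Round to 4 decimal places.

0.3424

Under each hypothesis, the probability of the observed sequence is: P(data | r = 1) = (5/6)(5/6)(5/6)(1/6) = 0.096451; P(data | r = 2) = (4/6)(4/6)(4/6)(2/6) = 0.098765; P(data | r = 3) = (3/6)(3/6)(3/6)(3/6) = 0.0625; P(data | r = 4) = (2/6)(2/6)(2/6)(4/6) = 0.024691.
Multiplying each by its prior: 1/4 · 0.096451 = 0.024113, 1/4 · 0.098765 = 0.024691, 1/4 · 0.0625 = 0.015625, 1/4 · 0.024691 = 0.0061728; these sum to 0.070602.
Dividing through by the total gives posterior P(r = 1 | data) = 0.34153, P(r = 2 | data) = 0.34973, P(r = 3 | data) = 0.22131, P(r = 4 | data) = 0.087432.
The predictive probability is P(yellow next | data) = (1/6)(0.34153) + (1/3)(0.34973) + (1/2)(0.22131) + (2/3)(0.087432) = 0.34244.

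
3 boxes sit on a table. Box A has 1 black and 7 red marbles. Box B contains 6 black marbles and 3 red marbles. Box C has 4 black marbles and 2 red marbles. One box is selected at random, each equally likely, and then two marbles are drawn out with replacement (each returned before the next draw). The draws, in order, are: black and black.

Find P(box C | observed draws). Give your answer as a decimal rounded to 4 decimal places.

Compute the likelihood of the observed sequence for each case: P(data | box A) = (1/8)(1/8) = 0.015625; P(data | box B) = (6/9)(6/9) = 0.44444; P(data | box C) = (4/6)(4/6) = 0.44444.
Weighting by the prior gives 1/3 · 0.015625 = 0.0052083, 1/3 · 0.44444 = 0.14815, 1/3 · 0.44444 = 0.14815; with total 0.3015.
By Bayes' rule, P(box C | data) = (0.14815) / (0.3015) = 0.49136.

0.4914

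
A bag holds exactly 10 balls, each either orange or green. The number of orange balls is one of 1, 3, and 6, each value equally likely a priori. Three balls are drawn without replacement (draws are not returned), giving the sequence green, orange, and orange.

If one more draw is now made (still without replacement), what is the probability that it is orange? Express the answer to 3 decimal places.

For each hypothesis, P(data | H) works out to: P(data | r = 1) = (9/10)(1/9)(0/8) = 0; P(data | r = 3) = (7/10)(3/9)(2/8) = 7/120; P(data | r = 6) = (4/10)(6/9)(5/8) = 1/6.
Weighting by the prior gives 1/3 · 0 = 0, 1/3 · 7/120 = 7/360, 1/3 · 1/6 = 1/18; these sum to 3/40.
Normalising, the posterior is P(r = 1 | data) = 0, P(r = 3 | data) = 7/27, P(r = 6 | data) = 20/27.
Averaging over the posterior, P(orange next | data) = (1/7)(7/27) + (4/7)(20/27) = 29/63.

0.460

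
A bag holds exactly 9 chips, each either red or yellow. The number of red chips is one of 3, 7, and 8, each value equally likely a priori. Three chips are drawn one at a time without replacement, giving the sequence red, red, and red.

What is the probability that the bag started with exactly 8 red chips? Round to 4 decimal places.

0.6087

Compute the likelihood of the observed sequence for each case: P(data | r = 3) = (3/9)(2/8)(1/7) = 1/84; P(data | r = 7) = (7/9)(6/8)(5/7) = 5/12; P(data | r = 8) = (8/9)(7/8)(6/7) = 2/3.
Multiplying each by its prior: 1/3 · 1/84 = 1/252, 1/3 · 5/12 = 5/36, 1/3 · 2/3 = 2/9; with total 23/63.
Therefore the posterior P(r = 8 | data) = (2/9) / (23/63) = 14/23.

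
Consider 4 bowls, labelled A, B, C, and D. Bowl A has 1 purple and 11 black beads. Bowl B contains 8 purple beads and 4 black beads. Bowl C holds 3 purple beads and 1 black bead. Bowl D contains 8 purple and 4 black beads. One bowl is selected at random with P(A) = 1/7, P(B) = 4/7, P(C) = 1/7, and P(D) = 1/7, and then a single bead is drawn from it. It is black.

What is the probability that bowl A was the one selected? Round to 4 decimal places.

The likelihood of this draw under each hypothesis: P(data | bowl A) = (11/12) = 11/12; P(data | bowl B) = (4/12) = 1/3; P(data | bowl C) = (1/4) = 1/4; P(data | bowl D) = (4/12) = 1/3.
Weighting by the prior gives 1/7 · 11/12 = 11/84, 4/7 · 1/3 = 4/21, 1/7 · 1/4 = 1/28, 1/7 · 1/3 = 1/21; with total 17/42.
Therefore the posterior P(bowl A | data) = (11/84) / (17/42) = 11/34.

0.3235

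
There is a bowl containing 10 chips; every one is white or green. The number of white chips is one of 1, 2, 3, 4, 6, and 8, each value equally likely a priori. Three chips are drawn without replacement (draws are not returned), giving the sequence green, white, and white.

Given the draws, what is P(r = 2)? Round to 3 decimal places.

0.044

Under each hypothesis, the probability of the observed sequence is: P(data | r = 1) = (9/10)(1/9)(0/8) = 0; P(data | r = 2) = (8/10)(2/9)(1/8) = 0.022222; P(data | r = 3) = (7/10)(3/9)(2/8) = 0.058333; P(data | r = 4) = (6/10)(4/9)(3/8) = 0.1; P(data | r = 6) = (4/10)(6/9)(5/8) = 0.16667; P(data | r = 8) = (2/10)(8/9)(7/8) = 0.15556.
Weighting by the prior gives 1/6 · 0 = 0, 1/6 · 0.022222 = 0.0037037, 1/6 · 0.058333 = 0.0097222, 1/6 · 0.1 = 0.016667, 1/6 · 0.16667 = 0.027778, 1/6 · 0.15556 = 0.025926; these sum to 0.083796.
By Bayes' rule, P(r = 2 | data) = (0.0037037) / (0.083796) = 0.044199.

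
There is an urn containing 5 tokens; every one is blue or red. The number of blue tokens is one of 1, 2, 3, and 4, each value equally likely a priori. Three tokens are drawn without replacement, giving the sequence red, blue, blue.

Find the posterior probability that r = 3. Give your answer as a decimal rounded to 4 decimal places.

For each hypothesis, P(data | H) works out to: P(data | r = 1) = (4/5)(1/4)(0/3) = 0; P(data | r = 2) = (3/5)(2/4)(1/3) = 1/10; P(data | r = 3) = (2/5)(3/4)(2/3) = 1/5; P(data | r = 4) = (1/5)(4/4)(3/3) = 1/5.
Weighting by the prior gives 1/4 · 0 = 0, 1/4 · 1/10 = 1/40, 1/4 · 1/5 = 1/20, 1/4 · 1/5 = 1/20; summing to 1/8.
Therefore the posterior P(r = 3 | data) = (1/20) / (1/8) = 2/5.

0.4000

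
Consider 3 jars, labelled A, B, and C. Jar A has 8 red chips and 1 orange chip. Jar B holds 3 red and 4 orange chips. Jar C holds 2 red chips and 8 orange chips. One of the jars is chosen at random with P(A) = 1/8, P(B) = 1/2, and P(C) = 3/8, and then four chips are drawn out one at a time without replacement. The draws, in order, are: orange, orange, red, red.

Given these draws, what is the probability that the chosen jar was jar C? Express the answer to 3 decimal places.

0.163

The likelihood of the observed sequence under each hypothesis: P(data | jar A) = (1/9)(0/8) = 0; P(data | jar B) = (4/7)(3/6)(3/5)(2/4) = 3/35; P(data | jar C) = (8/10)(7/9)(2/8)(1/7) = 1/45.
Multiplying each by its prior: 1/8 · 0 = 0, 1/2 · 3/35 = 3/70, 3/8 · 1/45 = 1/120; these sum to 43/840.
Therefore the posterior P(jar C | data) = (1/120) / (43/840) = 7/43.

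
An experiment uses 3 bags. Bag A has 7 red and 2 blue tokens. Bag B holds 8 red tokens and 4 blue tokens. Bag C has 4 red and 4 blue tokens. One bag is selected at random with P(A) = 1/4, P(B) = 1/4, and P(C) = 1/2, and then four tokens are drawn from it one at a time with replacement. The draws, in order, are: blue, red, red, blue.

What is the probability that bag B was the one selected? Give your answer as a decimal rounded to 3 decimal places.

For each hypothesis, P(data | H) works out to: P(data | bag A) = (2/9)(7/9)(7/9)(2/9) = 0.029873; P(data | bag B) = (4/12)(8/12)(8/12)(4/12) = 0.049383; P(data | bag C) = (4/8)(4/8)(4/8)(4/8) = 0.0625.
The prior-weighted likelihoods are 1/4 · 0.029873 = 0.0074684, 1/4 · 0.049383 = 0.012346, 1/2 · 0.0625 = 0.03125; these sum to 0.051064.
By Bayes' rule, P(bag B | data) = (0.012346) / (0.051064) = 0.24177.

0.242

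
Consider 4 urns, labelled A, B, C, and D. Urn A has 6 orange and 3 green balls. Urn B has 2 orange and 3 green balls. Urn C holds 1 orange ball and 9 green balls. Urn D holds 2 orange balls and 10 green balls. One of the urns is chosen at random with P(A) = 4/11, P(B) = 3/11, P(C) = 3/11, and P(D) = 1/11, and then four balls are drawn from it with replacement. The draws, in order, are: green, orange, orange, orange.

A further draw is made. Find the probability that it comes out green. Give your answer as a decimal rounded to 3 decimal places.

Compute the likelihood of the observed sequence for each case: P(data | urn A) = (3/9)(6/9)(6/9)(6/9) = 0.098765; P(data | urn B) = (3/5)(2/5)(2/5)(2/5) = 0.0384; P(data | urn C) = (9/10)(1/10)(1/10)(1/10) = 0.0009; P(data | urn D) = (10/12)(2/12)(2/12)(2/12) = 0.003858.
The prior-weighted likelihoods are 4/11 · 0.098765 = 0.035915, 3/11 · 0.0384 = 0.010473, 3/11 · 0.0009 = 0.00024545, 1/11 · 0.003858 = 0.00035073; summing to 0.046984.
The posterior is then P(urn A | data) = 0.76441, P(urn B | data) = 0.2229, P(urn C | data) = 0.0052243, P(urn D | data) = 0.0074649.
Averaging over the posterior, P(green next | data) = (1/3)(0.76441) + (3/5)(0.2229) + (9/10)(0.0052243) + (5/6)(0.0074649) = 0.39947.

0.399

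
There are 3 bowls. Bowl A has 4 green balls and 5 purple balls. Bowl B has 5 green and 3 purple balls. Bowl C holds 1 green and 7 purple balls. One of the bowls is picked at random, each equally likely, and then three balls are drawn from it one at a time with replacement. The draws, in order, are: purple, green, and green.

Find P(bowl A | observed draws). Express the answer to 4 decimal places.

For each hypothesis, P(data | H) works out to: P(data | bowl A) = (5/9)(4/9)(4/9) = 0.10974; P(data | bowl B) = (3/8)(5/8)(5/8) = 0.14648; P(data | bowl C) = (7/8)(1/8)(1/8) = 0.013672.
Multiplying each by its prior: 1/3 · 0.10974 = 0.03658, 1/3 · 0.14648 = 0.048828, 1/3 · 0.013672 = 0.0045573; these sum to 0.089965.
Hence P(bowl A | data) = (0.03658) / (0.089965) = 0.4066.

0.4066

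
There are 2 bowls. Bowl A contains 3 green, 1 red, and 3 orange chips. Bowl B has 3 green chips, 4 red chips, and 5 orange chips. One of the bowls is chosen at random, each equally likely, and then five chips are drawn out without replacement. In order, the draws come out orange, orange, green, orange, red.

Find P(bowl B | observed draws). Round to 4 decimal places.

Compute the likelihood of the observed sequence for each case: P(data | bowl A) = (3/7)(2/6)(3/5)(1/4)(1/3) = 0.0071429; P(data | bowl B) = (5/12)(4/11)(3/10)(3/9)(4/8) = 0.0075758.
The prior-weighted likelihoods are 1/2 · 0.0071429 = 0.0035714, 1/2 · 0.0075758 = 0.0037879; summing to 0.0073593.
By Bayes' rule, P(bowl B | data) = (0.0037879) / (0.0073593) = 0.51471.

0.5147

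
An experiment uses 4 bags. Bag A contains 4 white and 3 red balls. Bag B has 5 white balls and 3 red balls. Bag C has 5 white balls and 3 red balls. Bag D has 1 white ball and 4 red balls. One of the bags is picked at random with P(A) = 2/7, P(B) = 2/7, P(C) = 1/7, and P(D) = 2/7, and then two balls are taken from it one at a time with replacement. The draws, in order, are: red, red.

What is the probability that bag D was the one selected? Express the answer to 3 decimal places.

0.619

The likelihood of the observed sequence under each hypothesis: P(data | bag A) = (3/7)(3/7) = 0.18367; P(data | bag B) = (3/8)(3/8) = 0.14062; P(data | bag C) = (3/8)(3/8) = 0.14062; P(data | bag D) = (4/5)(4/5) = 0.64.
Weighting by the prior gives 2/7 · 0.18367 = 0.052478, 2/7 · 0.14062 = 0.040179, 1/7 · 0.14062 = 0.020089, 2/7 · 0.64 = 0.18286; these sum to 0.2956.
By Bayes' rule, P(bag D | data) = (0.18286) / (0.2956) = 0.61859.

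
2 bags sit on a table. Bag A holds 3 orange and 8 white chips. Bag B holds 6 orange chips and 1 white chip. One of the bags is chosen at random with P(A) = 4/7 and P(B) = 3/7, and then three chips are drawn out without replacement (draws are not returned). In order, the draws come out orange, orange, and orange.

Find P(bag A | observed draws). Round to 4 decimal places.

0.0139

For each hypothesis, P(data | H) works out to: P(data | bag A) = (3/11)(2/10)(1/9) = 0.0060606; P(data | bag B) = (6/7)(5/6)(4/5) = 0.57143.
The prior-weighted likelihoods are 4/7 · 0.0060606 = 0.0034632, 3/7 · 0.57143 = 0.2449; summing to 0.24836.
So P(bag A | data) = (0.0034632) / (0.24836) = 0.013944.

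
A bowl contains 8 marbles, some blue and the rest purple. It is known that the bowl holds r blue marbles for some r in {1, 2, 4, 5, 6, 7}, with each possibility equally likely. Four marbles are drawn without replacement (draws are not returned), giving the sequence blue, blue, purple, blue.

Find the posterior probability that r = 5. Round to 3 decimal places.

0.248

Under each hypothesis, the probability of the observed sequence is: P(data | r = 1) = (1/8)(0/7) = 0; P(data | r = 2) = (2/8)(1/7)(6/6)(0/5) = 0; P(data | r = 4) = (4/8)(3/7)(4/6)(2/5) = 0.057143; P(data | r = 5) = (5/8)(4/7)(3/6)(3/5) = 0.10714; P(data | r = 6) = (6/8)(5/7)(2/6)(4/5) = 0.14286; P(data | r = 7) = (7/8)(6/7)(1/6)(5/5) = 0.125.
The prior-weighted likelihoods are 1/6 · 0 = 0, 1/6 · 0 = 0, 1/6 · 0.057143 = 0.0095238, 1/6 · 0.10714 = 0.017857, 1/6 · 0.14286 = 0.02381, 1/6 · 0.125 = 0.020833; these sum to 0.072024.
Therefore the posterior P(r = 5 | data) = (0.017857) / (0.072024) = 0.24793.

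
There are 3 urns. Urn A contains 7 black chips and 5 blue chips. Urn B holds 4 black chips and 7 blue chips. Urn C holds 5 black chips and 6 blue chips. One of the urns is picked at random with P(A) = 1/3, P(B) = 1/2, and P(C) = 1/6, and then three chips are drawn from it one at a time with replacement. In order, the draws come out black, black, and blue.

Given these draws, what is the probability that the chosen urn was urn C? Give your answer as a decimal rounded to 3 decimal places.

The likelihood of the observed sequence under each hypothesis: P(data | urn A) = (7/12)(7/12)(5/12) = 0.14178; P(data | urn B) = (4/11)(4/11)(7/11) = 0.084147; P(data | urn C) = (5/11)(5/11)(6/11) = 0.1127.
The prior-weighted likelihoods are 1/3 · 0.14178 = 0.047261, 1/2 · 0.084147 = 0.042074, 1/6 · 0.1127 = 0.018783; with total 0.10812.
By Bayes' rule, P(urn C | data) = (0.018783) / (0.10812) = 0.17373.

0.174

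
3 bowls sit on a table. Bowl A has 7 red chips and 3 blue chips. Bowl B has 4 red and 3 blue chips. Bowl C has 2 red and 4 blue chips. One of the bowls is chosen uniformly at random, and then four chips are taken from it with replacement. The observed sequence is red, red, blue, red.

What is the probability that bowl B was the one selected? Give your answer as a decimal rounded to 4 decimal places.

0.3853

For each hypothesis, P(data | H) works out to: P(data | bowl A) = (7/10)(7/10)(3/10)(7/10) = 0.1029; P(data | bowl B) = (4/7)(4/7)(3/7)(4/7) = 0.079967; P(data | bowl C) = (2/6)(2/6)(4/6)(2/6) = 0.024691.
Multiplying each by its prior: 1/3 · 0.1029 = 0.0343, 1/3 · 0.079967 = 0.026656, 1/3 · 0.024691 = 0.0082305; with total 0.069186.
Therefore the posterior P(bowl B | data) = (0.026656) / (0.069186) = 0.38527.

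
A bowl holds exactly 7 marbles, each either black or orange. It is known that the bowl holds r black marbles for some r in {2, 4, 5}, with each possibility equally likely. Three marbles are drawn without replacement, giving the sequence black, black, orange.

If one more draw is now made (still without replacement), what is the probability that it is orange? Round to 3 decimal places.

0.442

Compute the likelihood of the observed sequence for each case: P(data | r = 2) = (2/7)(1/6)(5/5) = 1/21; P(data | r = 4) = (4/7)(3/6)(3/5) = 6/35; P(data | r = 5) = (5/7)(4/6)(2/5) = 4/21.
The prior-weighted likelihoods are 1/3 · 1/21 = 1/63, 1/3 · 6/35 = 2/35, 1/3 · 4/21 = 4/63; summing to 43/315.
The posterior is then P(r = 2 | data) = 5/43, P(r = 4 | data) = 18/43, P(r = 5 | data) = 20/43.
The predictive probability is P(orange next | data) = (1)(5/43) + (1/2)(18/43) + (1/4)(20/43) = 19/43.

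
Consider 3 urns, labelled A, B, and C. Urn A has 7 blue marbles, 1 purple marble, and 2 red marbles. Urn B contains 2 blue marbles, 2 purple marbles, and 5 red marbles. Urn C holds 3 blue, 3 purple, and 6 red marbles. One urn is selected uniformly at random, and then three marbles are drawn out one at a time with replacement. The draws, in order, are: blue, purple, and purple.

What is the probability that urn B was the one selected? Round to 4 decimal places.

0.3266

The likelihood of the observed sequence under each hypothesis: P(data | urn A) = (7/10)(1/10)(1/10) = 0.007; P(data | urn B) = (2/9)(2/9)(2/9) = 0.010974; P(data | urn C) = (3/12)(3/12)(3/12) = 0.015625.
The prior-weighted likelihoods are 1/3 · 0.007 = 0.0023333, 1/3 · 0.010974 = 0.003658, 1/3 · 0.015625 = 0.0052083; summing to 0.0112.
Hence P(urn B | data) = (0.003658) / (0.0112) = 0.32662.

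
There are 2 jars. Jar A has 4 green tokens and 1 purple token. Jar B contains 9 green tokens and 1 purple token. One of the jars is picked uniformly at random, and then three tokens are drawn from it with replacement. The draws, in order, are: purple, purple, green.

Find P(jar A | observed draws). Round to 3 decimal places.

0.780

For each hypothesis, P(data | H) works out to: P(data | jar A) = (1/5)(1/5)(4/5) = 0.032; P(data | jar B) = (1/10)(1/10)(9/10) = 0.009.
Multiplying each by its prior: 1/2 · 0.032 = 0.016, 1/2 · 0.009 = 0.0045; with total 0.0205.
So P(jar A | data) = (0.016) / (0.0205) = 0.78049.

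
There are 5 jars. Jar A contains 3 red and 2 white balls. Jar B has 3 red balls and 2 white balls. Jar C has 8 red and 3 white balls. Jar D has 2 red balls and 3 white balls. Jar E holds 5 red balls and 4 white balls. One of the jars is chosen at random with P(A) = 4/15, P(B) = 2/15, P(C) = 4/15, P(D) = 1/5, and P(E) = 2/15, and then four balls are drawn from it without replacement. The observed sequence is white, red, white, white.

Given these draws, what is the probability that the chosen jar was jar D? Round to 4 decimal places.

The likelihood of the observed sequence under each hypothesis: P(data | jar A) = (2/5)(3/4)(1/3)(0/2) = 0; P(data | jar B) = (2/5)(3/4)(1/3)(0/2) = 0; P(data | jar C) = (3/11)(8/10)(2/9)(1/8) = 0.0060606; P(data | jar D) = (3/5)(2/4)(2/3)(1/2) = 0.1; P(data | jar E) = (4/9)(5/8)(3/7)(2/6) = 0.039683.
Multiplying each by its prior: 4/15 · 0 = 0, 2/15 · 0 = 0, 4/15 · 0.0060606 = 0.0016162, 1/5 · 0.1 = 0.02, 2/15 · 0.039683 = 0.005291; with total 0.026907.
So P(jar D | data) = (0.02) / (0.026907) = 0.7433.

0.7433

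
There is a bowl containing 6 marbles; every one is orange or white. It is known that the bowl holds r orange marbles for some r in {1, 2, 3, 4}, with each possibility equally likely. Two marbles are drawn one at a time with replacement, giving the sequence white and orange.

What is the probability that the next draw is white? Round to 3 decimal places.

0.556

Under each hypothesis, the probability of the observed sequence is: P(data | r = 1) = (5/6)(1/6) = 5/36; P(data | r = 2) = (4/6)(2/6) = 2/9; P(data | r = 3) = (3/6)(3/6) = 1/4; P(data | r = 4) = (2/6)(4/6) = 2/9.
Multiplying each by its prior: 1/4 · 5/36 = 5/144, 1/4 · 2/9 = 1/18, 1/4 · 1/4 = 1/16, 1/4 · 2/9 = 1/18; with total 5/24.
Normalising, the posterior is P(r = 1 | data) = 1/6, P(r = 2 | data) = 4/15, P(r = 3 | data) = 3/10, P(r = 4 | data) = 4/15.
Averaging over the posterior, P(white next | data) = (5/6)(1/6) + (2/3)(4/15) + (1/2)(3/10) + (1/3)(4/15) = 5/9.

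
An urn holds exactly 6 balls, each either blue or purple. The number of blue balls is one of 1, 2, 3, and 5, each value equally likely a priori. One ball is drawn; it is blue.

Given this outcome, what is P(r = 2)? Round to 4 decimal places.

The likelihood of this draw under each hypothesis: P(data | r = 1) = (1/6) = 1/6; P(data | r = 2) = (2/6) = 1/3; P(data | r = 3) = (3/6) = 1/2; P(data | r = 5) = (5/6) = 5/6.
The prior-weighted likelihoods are 1/4 · 1/6 = 1/24, 1/4 · 1/3 = 1/12, 1/4 · 1/2 = 1/8, 1/4 · 5/6 = 5/24; these sum to 11/24.
By Bayes' rule, P(r = 2 | data) = (1/12) / (11/24) = 2/11.

0.1818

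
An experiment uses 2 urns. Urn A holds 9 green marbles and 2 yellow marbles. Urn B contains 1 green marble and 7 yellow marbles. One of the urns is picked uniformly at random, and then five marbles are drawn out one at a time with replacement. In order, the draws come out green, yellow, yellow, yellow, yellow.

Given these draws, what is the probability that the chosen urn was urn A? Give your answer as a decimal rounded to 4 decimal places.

Compute the likelihood of the observed sequence for each case: P(data | urn A) = (9/11)(2/11)(2/11)(2/11)(2/11) = 0.00089413; P(data | urn B) = (1/8)(7/8)(7/8)(7/8)(7/8) = 0.073273.
Multiplying each by its prior: 1/2 · 0.00089413 = 0.00044706, 1/2 · 0.073273 = 0.036636; summing to 0.037083.
Hence P(urn A | data) = (0.00044706) / (0.037083) = 0.012056.

0.0121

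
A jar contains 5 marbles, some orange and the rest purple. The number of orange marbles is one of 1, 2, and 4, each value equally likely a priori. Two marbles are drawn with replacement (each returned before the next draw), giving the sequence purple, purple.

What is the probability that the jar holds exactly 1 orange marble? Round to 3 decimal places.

0.615

Compute the likelihood of the observed sequence for each case: P(data | r = 1) = (4/5)(4/5) = 16/25; P(data | r = 2) = (3/5)(3/5) = 9/25; P(data | r = 4) = (1/5)(1/5) = 1/25.
The prior-weighted likelihoods are 1/3 · 16/25 = 16/75, 1/3 · 9/25 = 3/25, 1/3 · 1/25 = 1/75; these sum to 26/75.
Therefore the posterior P(r = 1 | data) = (16/75) / (26/75) = 8/13.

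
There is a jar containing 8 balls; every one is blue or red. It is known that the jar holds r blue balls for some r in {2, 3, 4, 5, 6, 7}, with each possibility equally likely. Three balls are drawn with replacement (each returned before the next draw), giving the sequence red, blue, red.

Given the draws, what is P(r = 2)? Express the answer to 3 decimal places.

0.251

Under each hypothesis, the probability of the observed sequence is: P(data | r = 2) = (6/8)(2/8)(6/8) = 0.14062; P(data | r = 3) = (5/8)(3/8)(5/8) = 0.14648; P(data | r = 4) = (4/8)(4/8)(4/8) = 0.125; P(data | r = 5) = (3/8)(5/8)(3/8) = 0.087891; P(data | r = 6) = (2/8)(6/8)(2/8) = 0.046875; P(data | r = 7) = (1/8)(7/8)(1/8) = 0.013672.
Multiplying each by its prior: 1/6 · 0.14062 = 0.023438, 1/6 · 0.14648 = 0.024414, 1/6 · 0.125 = 0.020833, 1/6 · 0.087891 = 0.014648, 1/6 · 0.046875 = 0.0078125, 1/6 · 0.013672 = 0.0022786; with total 0.093424.
Hence P(r = 2 | data) = (0.023438) / (0.093424) = 0.25087.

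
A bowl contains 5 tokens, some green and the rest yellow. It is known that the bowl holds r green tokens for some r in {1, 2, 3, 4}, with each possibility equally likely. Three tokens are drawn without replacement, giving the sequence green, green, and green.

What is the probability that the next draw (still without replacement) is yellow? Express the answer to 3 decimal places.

0.600

Compute the likelihood of the observed sequence for each case: P(data | r = 1) = (1/5)(0/4) = 0; P(data | r = 2) = (2/5)(1/4)(0/3) = 0; P(data | r = 3) = (3/5)(2/4)(1/3) = 1/10; P(data | r = 4) = (4/5)(3/4)(2/3) = 2/5.
The prior-weighted likelihoods are 1/4 · 0 = 0, 1/4 · 0 = 0, 1/4 · 1/10 = 1/40, 1/4 · 2/5 = 1/10; summing to 1/8.
Normalising, the posterior is P(r = 1 | data) = 0, P(r = 2 | data) = 0, P(r = 3 | data) = 1/5, P(r = 4 | data) = 4/5.
Averaging over the posterior, P(yellow next | data) = (1)(1/5) + (1/2)(4/5) = 3/5.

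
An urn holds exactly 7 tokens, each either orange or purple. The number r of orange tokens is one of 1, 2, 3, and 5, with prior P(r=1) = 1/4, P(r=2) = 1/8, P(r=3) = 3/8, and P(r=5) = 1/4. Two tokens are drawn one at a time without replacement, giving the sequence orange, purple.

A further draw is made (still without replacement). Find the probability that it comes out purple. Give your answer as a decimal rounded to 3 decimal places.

Compute the likelihood of the observed sequence for each case: P(data | r = 1) = (1/7)(6/6) = 1/7; P(data | r = 2) = (2/7)(5/6) = 5/21; P(data | r = 3) = (3/7)(4/6) = 2/7; P(data | r = 5) = (5/7)(2/6) = 5/21.
Multiplying each by its prior: 1/4 · 1/7 = 1/28, 1/8 · 5/21 = 5/168, 3/8 · 2/7 = 3/28, 1/4 · 5/21 = 5/84; with total 13/56.
Normalising, the posterior is P(r = 1 | data) = 2/13, P(r = 2 | data) = 5/39, P(r = 3 | data) = 6/13, P(r = 5 | data) = 10/39.
The predictive probability is P(purple next | data) = (1)(2/13) + (4/5)(5/39) + (3/5)(6/13) + (1/5)(10/39) = 38/65.

0.585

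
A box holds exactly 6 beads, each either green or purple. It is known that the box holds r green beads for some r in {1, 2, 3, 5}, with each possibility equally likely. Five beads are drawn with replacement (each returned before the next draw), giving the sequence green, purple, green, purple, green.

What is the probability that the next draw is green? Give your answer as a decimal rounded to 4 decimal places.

0.5230

Under each hypothesis, the probability of the observed sequence is: P(data | r = 1) = (1/6)(5/6)(1/6)(5/6)(1/6) = 0.003215; P(data | r = 2) = (2/6)(4/6)(2/6)(4/6)(2/6) = 0.016461; P(data | r = 3) = (3/6)(3/6)(3/6)(3/6)(3/6) = 0.03125; P(data | r = 5) = (5/6)(1/6)(5/6)(1/6)(5/6) = 0.016075.
The prior-weighted likelihoods are 1/4 · 0.003215 = 0.00080376, 1/4 · 0.016461 = 0.0041152, 1/4 · 0.03125 = 0.0078125, 1/4 · 0.016075 = 0.0040188; with total 0.01675.
Dividing through by the total gives posterior P(r = 1 | data) = 0.047985, P(r = 2 | data) = 0.24568, P(r = 3 | data) = 0.46641, P(r = 5 | data) = 0.23992.
The predictive probability is P(green next | data) = (1/6)(0.047985) + (1/3)(0.24568) + (1/2)(0.46641) + (5/6)(0.23992) = 0.52303.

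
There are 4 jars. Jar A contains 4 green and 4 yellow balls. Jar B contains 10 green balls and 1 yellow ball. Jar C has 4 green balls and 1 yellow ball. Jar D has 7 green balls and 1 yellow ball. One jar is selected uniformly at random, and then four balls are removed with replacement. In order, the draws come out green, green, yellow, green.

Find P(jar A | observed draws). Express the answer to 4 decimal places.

Under each hypothesis, the probability of the observed sequence is: P(data | jar A) = (4/8)(4/8)(4/8)(4/8) = 0.0625; P(data | jar B) = (10/11)(10/11)(1/11)(10/11) = 0.068301; P(data | jar C) = (4/5)(4/5)(1/5)(4/5) = 0.1024; P(data | jar D) = (7/8)(7/8)(1/8)(7/8) = 0.08374.
The prior-weighted likelihoods are 1/4 · 0.0625 = 0.015625, 1/4 · 0.068301 = 0.017075, 1/4 · 0.1024 = 0.0256, 1/4 · 0.08374 = 0.020935; these sum to 0.079235.
Hence P(jar A | data) = (0.015625) / (0.079235) = 0.1972.

0.1972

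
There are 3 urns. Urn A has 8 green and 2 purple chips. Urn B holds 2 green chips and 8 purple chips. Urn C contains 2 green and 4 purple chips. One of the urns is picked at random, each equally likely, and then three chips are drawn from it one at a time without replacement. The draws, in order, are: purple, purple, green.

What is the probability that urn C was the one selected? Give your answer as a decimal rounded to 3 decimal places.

Compute the likelihood of the observed sequence for each case: P(data | urn A) = (2/10)(1/9)(8/8) = 1/45; P(data | urn B) = (8/10)(7/9)(2/8) = 7/45; P(data | urn C) = (4/6)(3/5)(2/4) = 1/5.
Weighting by the prior gives 1/3 · 1/45 = 1/135, 1/3 · 7/45 = 7/135, 1/3 · 1/5 = 1/15; summing to 17/135.
By Bayes' rule, P(urn C | data) = (1/15) / (17/135) = 9/17.

0.529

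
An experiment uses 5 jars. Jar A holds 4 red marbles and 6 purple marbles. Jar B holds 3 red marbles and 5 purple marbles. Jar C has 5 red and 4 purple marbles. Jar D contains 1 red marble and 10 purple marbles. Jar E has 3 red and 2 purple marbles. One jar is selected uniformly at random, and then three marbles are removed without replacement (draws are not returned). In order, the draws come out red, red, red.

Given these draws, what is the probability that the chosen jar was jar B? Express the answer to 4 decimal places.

Compute the likelihood of the observed sequence for each case: P(data | jar A) = (4/10)(3/9)(2/8) = 0.033333; P(data | jar B) = (3/8)(2/7)(1/6) = 0.017857; P(data | jar C) = (5/9)(4/8)(3/7) = 0.11905; P(data | jar D) = (1/11)(0/10) = 0; P(data | jar E) = (3/5)(2/4)(1/3) = 0.1.
The prior-weighted likelihoods are 1/5 · 0.033333 = 0.0066667, 1/5 · 0.017857 = 0.0035714, 1/5 · 0.11905 = 0.02381, 1/5 · 0 = 0, 1/5 · 0.1 = 0.02; summing to 0.054048.
So P(jar B | data) = (0.0035714) / (0.054048) = 0.066079.

0.0661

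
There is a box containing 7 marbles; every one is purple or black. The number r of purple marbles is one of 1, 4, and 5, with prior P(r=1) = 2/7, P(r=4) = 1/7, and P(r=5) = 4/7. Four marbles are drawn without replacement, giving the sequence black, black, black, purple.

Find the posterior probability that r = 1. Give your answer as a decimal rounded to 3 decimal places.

Under each hypothesis, the probability of the observed sequence is: P(data | r = 1) = (6/7)(5/6)(4/5)(1/4) = 1/7; P(data | r = 4) = (3/7)(2/6)(1/5)(4/4) = 1/35; P(data | r = 5) = (2/7)(1/6)(0/5) = 0.
Multiplying each by its prior: 2/7 · 1/7 = 2/49, 1/7 · 1/35 = 1/245, 4/7 · 0 = 0; these sum to 11/245.
Therefore the posterior P(r = 1 | data) = (2/49) / (11/245) = 10/11.

0.909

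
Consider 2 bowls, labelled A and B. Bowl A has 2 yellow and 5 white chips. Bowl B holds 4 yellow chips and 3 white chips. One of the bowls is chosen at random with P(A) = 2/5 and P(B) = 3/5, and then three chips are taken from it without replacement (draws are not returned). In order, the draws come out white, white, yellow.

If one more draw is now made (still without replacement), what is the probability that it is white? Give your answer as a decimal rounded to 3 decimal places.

0.513

For each hypothesis, P(data | H) works out to: P(data | bowl A) = (5/7)(4/6)(2/5) = 4/21; P(data | bowl B) = (3/7)(2/6)(4/5) = 4/35.
Multiplying each by its prior: 2/5 · 4/21 = 8/105, 3/5 · 4/35 = 12/175; summing to 76/525.
Normalising, the posterior is P(bowl A | data) = 10/19, P(bowl B | data) = 9/19.
Averaging over the posterior, P(white next | data) = (3/4)(10/19) + (1/4)(9/19) = 39/76.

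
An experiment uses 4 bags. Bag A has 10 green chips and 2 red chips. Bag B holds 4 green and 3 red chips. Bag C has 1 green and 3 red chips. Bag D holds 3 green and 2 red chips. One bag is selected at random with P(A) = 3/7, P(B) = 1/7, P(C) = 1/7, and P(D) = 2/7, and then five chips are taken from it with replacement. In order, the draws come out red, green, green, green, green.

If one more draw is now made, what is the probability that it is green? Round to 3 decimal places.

0.737

For each hypothesis, P(data | H) works out to: P(data | bag A) = (2/12)(10/12)(10/12)(10/12)(10/12) = 0.080376; P(data | bag B) = (3/7)(4/7)(4/7)(4/7)(4/7) = 0.045695; P(data | bag C) = (3/4)(1/4)(1/4)(1/4)(1/4) = 0.0029297; P(data | bag D) = (2/5)(3/5)(3/5)(3/5)(3/5) = 0.05184.
Multiplying each by its prior: 3/7 · 0.080376 = 0.034447, 1/7 · 0.045695 = 0.0065279, 1/7 · 0.0029297 = 0.00041853, 2/7 · 0.05184 = 0.014811; summing to 0.056204.
The posterior is then P(bag A | data) = 0.61288, P(bag B | data) = 0.11615, P(bag C | data) = 0.0074465, P(bag D | data) = 0.26353.
Averaging over the posterior, P(green next | data) = (5/6)(0.61288) + (4/7)(0.11615) + (1/4)(0.0074465) + (3/5)(0.26353) = 0.73708.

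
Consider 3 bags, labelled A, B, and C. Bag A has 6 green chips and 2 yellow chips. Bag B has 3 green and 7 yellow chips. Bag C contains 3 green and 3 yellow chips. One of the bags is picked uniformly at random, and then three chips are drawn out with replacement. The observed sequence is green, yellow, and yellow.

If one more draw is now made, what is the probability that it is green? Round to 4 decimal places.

0.4446

For each hypothesis, P(data | H) works out to: P(data | bag A) = (6/8)(2/8)(2/8) = 0.046875; P(data | bag B) = (3/10)(7/10)(7/10) = 0.147; P(data | bag C) = (3/6)(3/6)(3/6) = 0.125.
Weighting by the prior gives 1/3 · 0.046875 = 0.015625, 1/3 · 0.147 = 0.049, 1/3 · 0.125 = 0.041667; with total 0.10629.
Normalising, the posterior is P(bag A | data) = 0.147, P(bag B | data) = 0.461, P(bag C | data) = 0.392.
So P(green next | data) = Σ P(green next | H) P(H | data) = (3/4)(0.147) + (3/10)(0.461) + (1/2)(0.392) = 0.44455.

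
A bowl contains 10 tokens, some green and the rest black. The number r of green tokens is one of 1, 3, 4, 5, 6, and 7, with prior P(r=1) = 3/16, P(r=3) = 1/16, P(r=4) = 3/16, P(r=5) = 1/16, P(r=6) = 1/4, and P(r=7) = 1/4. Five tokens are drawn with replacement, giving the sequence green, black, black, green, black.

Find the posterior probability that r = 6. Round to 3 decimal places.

The likelihood of the observed sequence under each hypothesis: P(data | r = 1) = (1/10)(9/10)(9/10)(1/10)(9/10) = 0.00729; P(data | r = 3) = (3/10)(7/10)(7/10)(3/10)(7/10) = 0.03087; P(data | r = 4) = (4/10)(6/10)(6/10)(4/10)(6/10) = 0.03456; P(data | r = 5) = (5/10)(5/10)(5/10)(5/10)(5/10) = 0.03125; P(data | r = 6) = (6/10)(4/10)(4/10)(6/10)(4/10) = 0.02304; P(data | r = 7) = (7/10)(3/10)(3/10)(7/10)(3/10) = 0.01323.
Weighting by the prior gives 3/16 · 0.00729 = 0.0013669, 1/16 · 0.03087 = 0.0019294, 3/16 · 0.03456 = 0.00648, 1/16 · 0.03125 = 0.0019531, 1/4 · 0.02304 = 0.00576, 1/4 · 0.01323 = 0.0033075; summing to 0.020797.
By Bayes' rule, P(r = 6 | data) = (0.00576) / (0.020797) = 0.27696.

0.277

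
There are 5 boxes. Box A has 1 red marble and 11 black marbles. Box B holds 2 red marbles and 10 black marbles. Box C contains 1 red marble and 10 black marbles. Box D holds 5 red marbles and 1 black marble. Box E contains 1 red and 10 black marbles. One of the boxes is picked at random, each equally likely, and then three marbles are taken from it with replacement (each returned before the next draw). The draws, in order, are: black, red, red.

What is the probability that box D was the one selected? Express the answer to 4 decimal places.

0.7221

For each hypothesis, P(data | H) works out to: P(data | box A) = (11/12)(1/12)(1/12) = 0.0063657; P(data | box B) = (10/12)(2/12)(2/12) = 0.023148; P(data | box C) = (10/11)(1/11)(1/11) = 0.0075131; P(data | box D) = (1/6)(5/6)(5/6) = 0.11574; P(data | box E) = (10/11)(1/11)(1/11) = 0.0075131.
Weighting by the prior gives 1/5 · 0.0063657 = 0.0012731, 1/5 · 0.023148 = 0.0046296, 1/5 · 0.0075131 = 0.0015026, 1/5 · 0.11574 = 0.023148, 1/5 · 0.0075131 = 0.0015026; these sum to 0.032056.
By Bayes' rule, P(box D | data) = (0.023148) / (0.032056) = 0.72211.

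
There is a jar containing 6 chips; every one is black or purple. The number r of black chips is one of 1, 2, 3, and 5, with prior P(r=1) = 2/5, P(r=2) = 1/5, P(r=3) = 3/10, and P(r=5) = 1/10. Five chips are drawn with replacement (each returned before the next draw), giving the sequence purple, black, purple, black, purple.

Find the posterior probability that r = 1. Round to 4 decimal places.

0.2831

For each hypothesis, P(data | H) works out to: P(data | r = 1) = (5/6)(1/6)(5/6)(1/6)(5/6) = 0.016075; P(data | r = 2) = (4/6)(2/6)(4/6)(2/6)(4/6) = 0.032922; P(data | r = 3) = (3/6)(3/6)(3/6)(3/6)(3/6) = 0.03125; P(data | r = 5) = (1/6)(5/6)(1/6)(5/6)(1/6) = 0.003215.
The prior-weighted likelihoods are 2/5 · 0.016075 = 0.00643, 1/5 · 0.032922 = 0.0065844, 3/10 · 0.03125 = 0.009375, 1/10 · 0.003215 = 0.0003215; with total 0.022711.
Hence P(r = 1 | data) = (0.00643) / (0.022711) = 0.28313.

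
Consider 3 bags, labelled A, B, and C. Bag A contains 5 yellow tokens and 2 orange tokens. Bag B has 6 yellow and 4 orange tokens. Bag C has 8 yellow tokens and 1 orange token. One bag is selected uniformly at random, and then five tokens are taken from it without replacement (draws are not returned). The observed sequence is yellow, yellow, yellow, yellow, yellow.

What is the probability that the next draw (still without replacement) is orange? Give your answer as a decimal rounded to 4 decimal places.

Compute the likelihood of the observed sequence for each case: P(data | bag A) = (5/7)(4/6)(3/5)(2/4)(1/3) = 1/21; P(data | bag B) = (6/10)(5/9)(4/8)(3/7)(2/6) = 1/42; P(data | bag C) = (8/9)(7/8)(6/7)(5/6)(4/5) = 4/9.
The prior-weighted likelihoods are 1/3 · 1/21 = 1/63, 1/3 · 1/42 = 1/126, 1/3 · 4/9 = 4/27; with total 65/378.
Dividing through by the total gives posterior P(bag A | data) = 6/65, P(bag B | data) = 3/65, P(bag C | data) = 56/65.
The predictive probability is P(orange next | data) = (1)(6/65) + (4/5)(3/65) + (1/4)(56/65) = 112/325.

0.3446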